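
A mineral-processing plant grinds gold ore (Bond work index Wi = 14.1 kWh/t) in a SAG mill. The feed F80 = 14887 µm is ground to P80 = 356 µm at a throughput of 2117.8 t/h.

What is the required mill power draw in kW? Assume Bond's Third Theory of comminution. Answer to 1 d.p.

Bond:  W = 10 Wi (1/√P − 1/√F)
W = 10·14.1·(1/√356 − 1/√14887) = 10·14.1·(0.044804) = 6.3174 kWh/t
P = W·T = 6.3174·2117.8 = 13378.9 kW

P = 13378.9 kW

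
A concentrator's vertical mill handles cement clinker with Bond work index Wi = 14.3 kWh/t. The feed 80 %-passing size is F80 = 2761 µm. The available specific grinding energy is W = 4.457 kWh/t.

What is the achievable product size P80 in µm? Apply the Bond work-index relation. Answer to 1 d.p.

P80 = 396.8 µm

Bond:  W = 10 Wi (1/√P − 1/√F)
⇒ 1/√P80 = W/(10 Wi) + 1/√F80
  = 4.4570/(10·14.3) + 1/√2761 = 0.031168 + 0.019031 = 0.050199
P80 = (1/0.050199)² = 19.9207² = 396.83 µm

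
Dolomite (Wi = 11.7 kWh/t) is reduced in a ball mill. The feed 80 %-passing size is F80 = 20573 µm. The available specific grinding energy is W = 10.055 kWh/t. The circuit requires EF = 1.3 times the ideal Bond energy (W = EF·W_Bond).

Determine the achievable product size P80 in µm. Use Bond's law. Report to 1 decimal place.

P80 = 187.2 µm

W = 10 Wi (P80^-0.5 − F80^-0.5)
W_Bond = W / EF = 10.055 / 1.3 = 7.7346 kWh/t
⇒ 1/√P80 = W_Bond/(10·Wi) + 1/√F80
  = 7.7346/(10·11.7) + 1/√20573 = 0.066108 + 0.006972 = 0.073080
P80 = (1/0.073080)² = 13.6837² = 187.24 µm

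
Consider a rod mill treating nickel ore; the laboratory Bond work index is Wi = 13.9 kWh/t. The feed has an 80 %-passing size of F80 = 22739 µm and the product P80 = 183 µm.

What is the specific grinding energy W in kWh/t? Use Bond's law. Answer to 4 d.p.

Bond: W = 10·Wi·(1/√P80 − 1/√F80)
1/√183 = 0.073922;  1/√22739 = 0.006632
W = 10·13.9·(0.073922 − 0.006632) = 9.3534 kWh/t

W = 9.3534 kWh/t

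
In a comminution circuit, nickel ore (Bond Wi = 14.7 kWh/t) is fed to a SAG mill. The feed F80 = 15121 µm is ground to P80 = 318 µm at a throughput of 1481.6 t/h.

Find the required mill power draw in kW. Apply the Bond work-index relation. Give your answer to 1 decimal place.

W = 10·Wi·(P80^(-½) − F80^(-½))
W = 10·14.7·(1/√318 − 1/√15121) = 10·14.7·(0.047945) = 7.0479 kWh/t
P = W·T = 7.0479·1481.6 = 10442.2 kW

P = 10442.2 kW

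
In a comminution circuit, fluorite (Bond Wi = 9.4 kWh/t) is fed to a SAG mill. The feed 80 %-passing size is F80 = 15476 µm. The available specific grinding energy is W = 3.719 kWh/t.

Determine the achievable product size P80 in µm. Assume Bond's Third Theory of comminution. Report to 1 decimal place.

P80 = 441.3 µm

Bond: W = 10·Wi·(1/√P80 − 1/√F80)
1/√P80 = 1/√F80 + W/(10·Wi)
  = 3.7190/(10·9.4) + 1/√15476 = 0.039564 + 0.008038 = 0.047602
P80 = (1/0.047602)² = 21.0074² = 441.31 µm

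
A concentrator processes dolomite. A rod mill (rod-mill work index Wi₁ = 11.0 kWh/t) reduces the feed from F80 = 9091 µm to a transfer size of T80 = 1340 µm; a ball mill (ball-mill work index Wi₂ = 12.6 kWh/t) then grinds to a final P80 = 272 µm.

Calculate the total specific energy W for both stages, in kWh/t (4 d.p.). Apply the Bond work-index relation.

Bond: W = 10·Wi·(1/√P80 − 1/√F80)
Stage 1 (9091→1340 µm, Wi₁=11.0): W₁ = 10·11.0·(0.027318 − 0.010488) = 1.8513 kWh/t
Stage 2 (1340→272 µm, Wi₂=12.6): W₂ = 10·12.6·(0.060634 − 0.027318) = 4.1978 kWh/t
W = W₁ + W₂ = 1.8513 + 4.1978 = 6.0491 kWh/t

W = 6.0491 kWh/t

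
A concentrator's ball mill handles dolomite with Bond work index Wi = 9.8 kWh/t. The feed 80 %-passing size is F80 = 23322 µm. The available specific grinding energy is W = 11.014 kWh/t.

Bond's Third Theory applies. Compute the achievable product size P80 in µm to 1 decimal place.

P80 = 70.7 µm

W = 10 Wi (1/√P80 − 1/√F80)  [Bond]
⇒ 1/√P80 = W/(10 Wi) + 1/√F80
  = 11.0140/(10·9.8) + 1/√23322 = 0.112388 + 0.006548 = 0.118936
P80 = (1/0.118936)² = 8.4079² = 70.69 µm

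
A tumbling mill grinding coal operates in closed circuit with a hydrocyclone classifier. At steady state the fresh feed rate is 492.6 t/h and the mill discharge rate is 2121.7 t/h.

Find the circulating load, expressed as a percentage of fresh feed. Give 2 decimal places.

CL = 330.71 %

Discharge = new feed + return, hence
R = M − F = 2121.7 − 492.6 = 1629.1 t/h
CL = 100·R/F = 100·1629.1/492.6 = 330.71 %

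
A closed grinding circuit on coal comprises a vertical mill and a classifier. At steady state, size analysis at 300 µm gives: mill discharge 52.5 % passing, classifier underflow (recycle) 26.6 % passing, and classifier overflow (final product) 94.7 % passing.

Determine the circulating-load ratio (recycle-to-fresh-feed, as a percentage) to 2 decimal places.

CL = 162.93 %

Balance %-passing 300 µm (r = R/F):
r = (o − d)/(d − u)
r = (94.7 − 52.5)/(52.5 − 26.6) = 42.2/25.9 = 1.6293
CL = 100·r = 162.93 %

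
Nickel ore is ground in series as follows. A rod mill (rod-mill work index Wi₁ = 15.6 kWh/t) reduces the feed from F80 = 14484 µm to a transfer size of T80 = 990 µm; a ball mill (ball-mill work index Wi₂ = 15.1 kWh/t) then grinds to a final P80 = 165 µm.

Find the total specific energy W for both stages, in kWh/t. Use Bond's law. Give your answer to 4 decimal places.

W = 10.6180 kWh/t

W = 10 Wi (P80^-0.5 − F80^-0.5)
Stage 1 (14484→990 µm, Wi₁=15.6): W₁ = 10·15.6·(0.031782 − 0.008309) = 3.6618 kWh/t
Stage 2 (990→165 µm, Wi₂=15.1): W₂ = 10·15.1·(0.077850 − 0.031782) = 6.9562 kWh/t
W = W₁ + W₂ = 3.6618 + 6.9562 = 10.6180 kWh/t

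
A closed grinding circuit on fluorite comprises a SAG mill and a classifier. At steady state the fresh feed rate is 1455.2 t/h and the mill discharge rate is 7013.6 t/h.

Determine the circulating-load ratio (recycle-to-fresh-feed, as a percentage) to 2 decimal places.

Discharge = new feed + return, hence
R = M − F = 7013.6 − 1455.2 = 5558.4 t/h
CL = 100·R/F = 100·5558.4/1455.2 = 381.97 %

CL = 381.97 %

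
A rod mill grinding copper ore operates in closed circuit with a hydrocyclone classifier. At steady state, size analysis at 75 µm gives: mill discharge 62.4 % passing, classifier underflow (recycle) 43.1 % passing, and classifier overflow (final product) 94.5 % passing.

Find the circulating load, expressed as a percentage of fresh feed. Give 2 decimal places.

CL = 166.32 %

Classifier node, passing 75 µm:
r = (o − d)/(d − u)
r = (94.5 − 62.4)/(62.4 − 43.1) = 32.1/19.3 = 1.6632
CL = 100·r = 166.32 %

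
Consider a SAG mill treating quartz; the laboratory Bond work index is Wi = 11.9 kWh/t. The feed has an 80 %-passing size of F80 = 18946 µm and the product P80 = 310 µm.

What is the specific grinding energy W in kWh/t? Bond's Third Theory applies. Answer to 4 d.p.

Bond: W = 10·Wi·(1/√P80 − 1/√F80)
1/√310 = 0.056796;  1/√18946 = 0.007265
W = 10·11.9·(0.056796 − 0.007265) = 5.8942 kWh/t

W = 5.8942 kWh/t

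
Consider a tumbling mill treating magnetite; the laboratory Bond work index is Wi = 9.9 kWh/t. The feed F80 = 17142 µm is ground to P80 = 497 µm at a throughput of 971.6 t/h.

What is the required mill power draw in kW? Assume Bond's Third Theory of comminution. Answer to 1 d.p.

P = 3580.0 kW

W = 10 Wi (1/√P80 − 1/√F80)  [Bond]
W = 10·9.9·(1/√497 − 1/√17142) = 10·9.9·(0.037218) = 3.6846 kWh/t
Mill draw = 3.6846 × 971.6 = 3580.0 kW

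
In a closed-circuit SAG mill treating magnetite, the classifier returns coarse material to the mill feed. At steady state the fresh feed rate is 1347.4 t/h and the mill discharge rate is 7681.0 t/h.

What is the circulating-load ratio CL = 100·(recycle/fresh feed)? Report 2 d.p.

M = F + R at steady state, so:
R = M − F = 7681.0 − 1347.4 = 6333.6 t/h
CL = 100·R/F = 100·6333.6/1347.4 = 470.06 %

CL = 470.06 %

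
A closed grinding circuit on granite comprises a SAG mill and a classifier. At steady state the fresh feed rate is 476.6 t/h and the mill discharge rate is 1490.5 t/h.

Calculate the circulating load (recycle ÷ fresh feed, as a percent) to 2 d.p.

CL = 212.74 %

M = F + R at steady state, so:
R = M − F = 1490.5 − 476.6 = 1013.9 t/h
CL = 100·R/F = 100·1013.9/476.6 = 212.74 %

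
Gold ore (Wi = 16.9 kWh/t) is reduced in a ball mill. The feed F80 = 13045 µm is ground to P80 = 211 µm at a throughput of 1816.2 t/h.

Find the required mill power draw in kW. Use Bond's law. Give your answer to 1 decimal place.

P = 18443.1 kW

W_Bond = 10·Wi·(1/√P₈₀ − 1/√F₈₀)
W = 10·16.9·(1/√211 − 1/√13045) = 10·16.9·(0.060087) = 10.1548 kWh/t
P = W·T = 10.1548·1816.2 = 18443.1 kW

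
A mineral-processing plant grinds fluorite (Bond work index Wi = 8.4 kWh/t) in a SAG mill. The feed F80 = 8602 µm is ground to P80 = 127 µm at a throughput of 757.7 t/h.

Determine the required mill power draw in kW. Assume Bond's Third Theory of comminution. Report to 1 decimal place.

W_Bond = 10·Wi·(1/√P₈₀ − 1/√F₈₀)
W = 10·8.4·(1/√127 − 1/√8602) = 10·8.4·(0.077954) = 6.5481 kWh/t
P = W·T = 6.5481·757.7 = 4961.5 kW

P = 4961.5 kW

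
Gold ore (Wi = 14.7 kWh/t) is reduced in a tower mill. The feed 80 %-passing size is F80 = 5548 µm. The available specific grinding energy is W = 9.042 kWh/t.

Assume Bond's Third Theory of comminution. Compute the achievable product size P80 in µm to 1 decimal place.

P80 = 178.1 µm

Bond: W = 10·Wi·(1/√P80 − 1/√F80)
P80^-0.5 = F80^-0.5 + W/(10 Wi)
  = 9.0420/(10·14.7) + 1/√5548 = 0.061510 + 0.013426 = 0.074936
P80 = (1/0.074936)² = 13.3448² = 178.08 µm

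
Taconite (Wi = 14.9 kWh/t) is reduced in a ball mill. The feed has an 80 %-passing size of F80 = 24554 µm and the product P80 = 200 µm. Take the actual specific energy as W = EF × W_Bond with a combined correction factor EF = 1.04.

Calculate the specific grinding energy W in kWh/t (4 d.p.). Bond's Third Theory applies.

W = 9.9684 kWh/t

W = 10 Wi / √P80 − 10 Wi / √F80
1/√200 = 0.070711;  1/√24554 = 0.006382
W = 10·14.9·(0.070711 − 0.006382) = 9.5850 kWh/t
W_actual = 1.04 × 9.5850 = 9.9684 kWh/t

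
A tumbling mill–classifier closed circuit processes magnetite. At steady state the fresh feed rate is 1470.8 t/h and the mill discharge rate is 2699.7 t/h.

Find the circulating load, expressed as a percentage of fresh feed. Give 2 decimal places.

Mill node: discharge = fresh + recycle.
R = M − F = 2699.7 − 1470.8 = 1228.9 t/h
CL = 100·R/F = 100·1228.9/1470.8 = 83.55 %

CL = 83.55 %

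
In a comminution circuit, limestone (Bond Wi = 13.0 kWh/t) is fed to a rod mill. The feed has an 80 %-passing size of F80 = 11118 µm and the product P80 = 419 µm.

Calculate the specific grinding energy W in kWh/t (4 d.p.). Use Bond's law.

W = 5.1180 kWh/t

Bond:  W = 10 Wi (1/√P − 1/√F)
1/√419 = 0.048853;  1/√11118 = 0.009484
W = 10·13.0·(0.048853 − 0.009484) = 5.1180 kWh/t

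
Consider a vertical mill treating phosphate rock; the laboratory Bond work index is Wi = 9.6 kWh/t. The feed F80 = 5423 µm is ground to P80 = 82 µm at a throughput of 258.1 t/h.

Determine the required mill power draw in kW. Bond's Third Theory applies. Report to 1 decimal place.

P = 2399.8 kW

Bond:  W = 10 Wi (1/√P − 1/√F)
W = 10·9.6·(1/√82 − 1/√5423) = 10·9.6·(0.096852) = 9.2978 kWh/t
P_mill = W·ṁ = 9.2978·258.1 = 2399.8 kW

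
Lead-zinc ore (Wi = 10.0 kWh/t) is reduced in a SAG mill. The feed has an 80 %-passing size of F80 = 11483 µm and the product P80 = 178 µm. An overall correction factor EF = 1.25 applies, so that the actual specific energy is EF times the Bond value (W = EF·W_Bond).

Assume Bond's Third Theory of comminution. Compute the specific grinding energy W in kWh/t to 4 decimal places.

W = 8.2027 kWh/t

Bond:  W = 10 Wi (1/√P − 1/√F)
1/√178 = 0.074953;  1/√11483 = 0.009332
W = 10·10.0·(0.074953 − 0.009332) = 6.5621 kWh/t
Apply correction: 6.5621 × 1.25 = 8.2027 kWh/t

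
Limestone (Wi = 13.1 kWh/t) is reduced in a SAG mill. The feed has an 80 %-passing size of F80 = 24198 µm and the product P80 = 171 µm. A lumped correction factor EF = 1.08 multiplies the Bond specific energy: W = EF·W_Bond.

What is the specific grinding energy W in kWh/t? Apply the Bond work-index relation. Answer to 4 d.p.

W = 9.9097 kWh/t

W = 10 Wi (P80^-0.5 − F80^-0.5)
1/√171 = 0.076472;  1/√24198 = 0.006429
W = 10·13.1·(0.076472 − 0.006429) = 9.1757 kWh/t
Apply correction: 9.1757 × 1.08 = 9.9097 kWh/t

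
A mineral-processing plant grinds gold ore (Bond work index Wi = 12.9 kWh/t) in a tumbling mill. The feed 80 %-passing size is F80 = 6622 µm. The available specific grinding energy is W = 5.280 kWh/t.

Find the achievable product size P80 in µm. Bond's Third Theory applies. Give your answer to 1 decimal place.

P80 = 353.1 µm

W = 10 Wi (P80^-0.5 − F80^-0.5)
P80^-0.5 = F80^-0.5 + W/(10 Wi)
  = 5.2800/(10·12.9) + 1/√6622 = 0.040930 + 0.012289 = 0.053219
P80 = (1/0.053219)² = 18.7903² = 353.08 µm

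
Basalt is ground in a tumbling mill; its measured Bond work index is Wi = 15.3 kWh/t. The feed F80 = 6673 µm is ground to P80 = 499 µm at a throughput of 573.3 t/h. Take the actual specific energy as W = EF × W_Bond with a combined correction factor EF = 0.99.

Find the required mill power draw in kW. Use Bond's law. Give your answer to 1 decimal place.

W_Bond = 10·Wi·(1/√P₈₀ − 1/√F₈₀)
W = 10·15.3·(1/√499 − 1/√6673) = 10·15.3·(0.032525) = 4.9763 kWh/t
W_actual = 0.99 × 4.9763 = 4.9265 kWh/t
Mill draw = 4.9265 × 573.3 = 2824.4 kW

P = 2824.4 kW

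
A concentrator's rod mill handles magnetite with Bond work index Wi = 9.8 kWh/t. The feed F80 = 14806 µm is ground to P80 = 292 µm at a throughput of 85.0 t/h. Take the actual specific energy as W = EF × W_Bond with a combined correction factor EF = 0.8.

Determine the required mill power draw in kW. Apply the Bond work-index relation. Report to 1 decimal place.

P = 335.2 kW

W = 10 Wi (1/√P80 − 1/√F80)  [Bond]
W = 10·9.8·(1/√292 − 1/√14806) = 10·9.8·(0.050302) = 4.9296 kWh/t
Corrected W = EF·W_Bond = 0.8·4.9296 = 3.9437 kWh/t
Mill draw = 3.9437 × 85.0 = 335.2 kW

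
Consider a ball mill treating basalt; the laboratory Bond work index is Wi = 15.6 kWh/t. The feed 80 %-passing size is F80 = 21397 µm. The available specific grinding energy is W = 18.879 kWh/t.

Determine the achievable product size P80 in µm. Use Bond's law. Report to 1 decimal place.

W = 10 Wi (1/√P80 − 1/√F80)  [Bond]
⇒ 1/√P80 = W/(10 Wi) + 1/√F80
  = 18.8790/(10·15.6) + 1/√21397 = 0.121019 + 0.006836 = 0.127856
P80 = (1/0.127856)² = 7.8213² = 61.17 µm

P80 = 61.2 µm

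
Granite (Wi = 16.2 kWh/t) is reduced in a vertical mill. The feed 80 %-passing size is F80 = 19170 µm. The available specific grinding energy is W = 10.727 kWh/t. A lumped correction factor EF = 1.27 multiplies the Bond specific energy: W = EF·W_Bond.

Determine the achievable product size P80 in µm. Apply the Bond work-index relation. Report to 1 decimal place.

W = 10 Wi (1/√P80 − 1/√F80)  [Bond]
W_Bond = W / EF = 10.727 / 1.27 = 8.4465 kWh/t
P80^(−½) = W_Bond/(10 Wi) + F80^(−½)
  = 8.4465/(10·16.2) + 1/√19170 = 0.052139 + 0.007223 = 0.059361
P80 = (1/0.059361)² = 16.8460² = 283.79 µm

P80 = 283.8 µm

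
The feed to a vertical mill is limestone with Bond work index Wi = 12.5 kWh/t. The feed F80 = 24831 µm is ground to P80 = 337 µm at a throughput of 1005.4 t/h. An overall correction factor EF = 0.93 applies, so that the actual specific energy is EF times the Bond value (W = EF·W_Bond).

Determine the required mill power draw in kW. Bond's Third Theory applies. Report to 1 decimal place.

P = 5625.0 kW

Bond: W = 10·Wi·(1/√P80 − 1/√F80)
W = 10·12.5·(1/√337 − 1/√24831) = 10·12.5·(0.048127) = 6.0159 kWh/t
W_actual = 0.93 × 6.0159 = 5.5948 kWh/t
P = W·T = 5.5948·1005.4 = 5625.0 kW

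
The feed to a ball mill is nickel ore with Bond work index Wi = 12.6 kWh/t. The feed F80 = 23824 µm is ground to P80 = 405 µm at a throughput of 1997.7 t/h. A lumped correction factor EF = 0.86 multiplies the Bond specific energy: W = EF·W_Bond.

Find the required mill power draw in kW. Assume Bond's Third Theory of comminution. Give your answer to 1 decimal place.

P = 9354.1 kW

Bond: W = 10·Wi·(1/√P80 − 1/√F80)
W = 10·12.6·(1/√405 − 1/√23824) = 10·12.6·(0.043212) = 5.4447 kWh/t
Corrected W = EF·W_Bond = 0.86·5.4447 = 4.6824 kWh/t
P_mill = W·ṁ = 4.6824·1997.7 = 9354.1 kW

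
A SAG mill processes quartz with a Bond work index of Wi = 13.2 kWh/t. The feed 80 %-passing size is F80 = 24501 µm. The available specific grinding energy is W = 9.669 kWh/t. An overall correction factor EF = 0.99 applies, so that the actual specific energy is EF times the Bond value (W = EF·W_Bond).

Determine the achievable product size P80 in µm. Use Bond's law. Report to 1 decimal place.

W_Bond = 10·Wi·(1/√P₈₀ − 1/√F₈₀)
W_Bond = W / EF = 9.669 / 0.99 = 9.7667 kWh/t
1/√P80 = 1/√F80 + W_Bond/(10·Wi)
  = 9.7667/(10·13.2) + 1/√24501 = 0.073990 + 0.006389 = 0.080379
P80 = (1/0.080379)² = 12.4411² = 154.78 µm

P80 = 154.8 µm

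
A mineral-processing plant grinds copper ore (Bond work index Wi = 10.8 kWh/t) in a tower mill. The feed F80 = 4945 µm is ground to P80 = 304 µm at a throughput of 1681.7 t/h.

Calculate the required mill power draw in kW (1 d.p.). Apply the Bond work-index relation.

P = 7834.0 kW

Bond:  W = 10 Wi (1/√P − 1/√F)
W = 10·10.8·(1/√304 − 1/√4945) = 10·10.8·(0.043133) = 4.6584 kWh/t
Mill draw = 4.6584 × 1681.7 = 7834.0 kW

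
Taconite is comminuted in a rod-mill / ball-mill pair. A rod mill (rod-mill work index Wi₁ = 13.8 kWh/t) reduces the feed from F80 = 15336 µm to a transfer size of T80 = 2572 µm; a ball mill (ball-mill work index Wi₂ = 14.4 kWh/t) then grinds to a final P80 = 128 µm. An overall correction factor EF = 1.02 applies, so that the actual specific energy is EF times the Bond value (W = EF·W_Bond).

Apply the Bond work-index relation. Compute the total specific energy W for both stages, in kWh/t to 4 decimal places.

W = 11.7252 kWh/t

W = 10 Wi (1/√P80 − 1/√F80)  [Bond]
Stage 1 (15336→2572 µm, Wi₁=13.8): W₁ = 10·13.8·(0.019718 − 0.008075) = 1.6067 kWh/t
Stage 2 (2572→128 µm, Wi₂=14.4): W₂ = 10·14.4·(0.088388 − 0.019718) = 9.8885 kWh/t
W = W₁ + W₂ = 1.6067 + 9.8885 = 11.4953 kWh/t
W_actual = 1.02 × 11.4953 = 11.7252 kWh/t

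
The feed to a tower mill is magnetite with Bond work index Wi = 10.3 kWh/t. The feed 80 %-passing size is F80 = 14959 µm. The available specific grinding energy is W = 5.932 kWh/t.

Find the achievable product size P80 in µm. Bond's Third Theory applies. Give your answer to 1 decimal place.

Bond:  W = 10 Wi (1/√P − 1/√F)
⇒ 1/√P80 = W/(10·Wi) + 1/√F80
  = 5.9320/(10·10.3) + 1/√14959 = 0.057592 + 0.008176 = 0.065768
P80 = (1/0.065768)² = 15.2049² = 231.19 µm

P80 = 231.2 µm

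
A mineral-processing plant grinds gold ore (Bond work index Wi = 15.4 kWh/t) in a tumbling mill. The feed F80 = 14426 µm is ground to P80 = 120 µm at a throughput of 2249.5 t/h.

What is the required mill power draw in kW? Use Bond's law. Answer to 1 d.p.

P = 28739.7 kW

W = 10 Wi / √P80 − 10 Wi / √F80
W = 10·15.4·(1/√120 − 1/√14426) = 10·15.4·(0.082961) = 12.7760 kWh/t
P = W·T = 12.7760·2249.5 = 28739.7 kW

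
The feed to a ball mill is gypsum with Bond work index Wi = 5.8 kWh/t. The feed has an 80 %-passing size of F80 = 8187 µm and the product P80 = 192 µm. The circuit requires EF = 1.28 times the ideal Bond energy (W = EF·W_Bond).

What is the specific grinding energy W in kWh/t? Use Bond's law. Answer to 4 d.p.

W_Bond = 10·Wi·(1/√P₈₀ − 1/√F₈₀)
1/√192 = 0.072169;  1/√8187 = 0.011052
W = 10·5.8·(0.072169 − 0.011052) = 3.5448 kWh/t
W_actual = 1.28 × 3.5448 = 4.5373 kWh/t

W = 4.5373 kWh/t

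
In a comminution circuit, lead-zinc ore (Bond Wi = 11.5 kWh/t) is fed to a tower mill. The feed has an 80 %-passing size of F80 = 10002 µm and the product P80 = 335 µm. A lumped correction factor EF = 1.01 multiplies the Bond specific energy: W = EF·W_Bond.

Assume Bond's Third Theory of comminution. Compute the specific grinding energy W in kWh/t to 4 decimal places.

W = 5.1846 kWh/t

W = 10 Wi (1/√P80 − 1/√F80)  [Bond]
1/√335 = 0.054636;  1/√10002 = 0.009999
W = 10·11.5·(0.054636 − 0.009999) = 5.1332 kWh/t
W_actual = 1.01 × 5.1332 = 5.1846 kWh/t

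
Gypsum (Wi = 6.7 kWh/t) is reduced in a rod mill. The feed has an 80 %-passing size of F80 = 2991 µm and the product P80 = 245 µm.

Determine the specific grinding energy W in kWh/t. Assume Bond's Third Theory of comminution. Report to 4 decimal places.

W = 3.0554 kWh/t

W = 10·Wi·[P80^(−½) − F80^(−½)]
1/√245 = 0.063888;  1/√2991 = 0.018285
W = 10·6.7·(0.063888 − 0.018285) = 3.0554 kWh/t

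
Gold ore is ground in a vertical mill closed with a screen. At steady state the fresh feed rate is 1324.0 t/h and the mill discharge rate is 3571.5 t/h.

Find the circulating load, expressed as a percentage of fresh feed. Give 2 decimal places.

CL = 169.75 %

Discharge = new feed + return, hence
R = M − F = 3571.5 − 1324.0 = 2247.5 t/h
CL = 100·R/F = 100·2247.5/1324.0 = 169.75 %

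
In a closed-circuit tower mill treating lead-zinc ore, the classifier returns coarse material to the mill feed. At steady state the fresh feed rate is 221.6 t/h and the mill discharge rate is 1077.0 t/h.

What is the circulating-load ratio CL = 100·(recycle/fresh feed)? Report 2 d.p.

CL = 386.01 %

Discharge = new feed + return, hence
R = M − F = 1077.0 − 221.6 = 855.4 t/h
CL = 100·R/F = 100·855.4/221.6 = 386.01 %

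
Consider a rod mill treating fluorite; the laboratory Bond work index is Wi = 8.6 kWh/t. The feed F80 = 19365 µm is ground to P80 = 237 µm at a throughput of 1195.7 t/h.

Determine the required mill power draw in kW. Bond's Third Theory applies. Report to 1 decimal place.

W = 10 Wi (1/√P80 − 1/√F80)  [Bond]
W = 10·8.6·(1/√237 − 1/√19365) = 10·8.6·(0.057771) = 4.9683 kWh/t
P = W·T = 4.9683·1195.7 = 5940.6 kW

P = 5940.6 kW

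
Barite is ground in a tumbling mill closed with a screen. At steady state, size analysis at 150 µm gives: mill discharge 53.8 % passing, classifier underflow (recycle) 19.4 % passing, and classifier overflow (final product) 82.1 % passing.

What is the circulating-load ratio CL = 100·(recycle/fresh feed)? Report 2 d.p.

Classifier node, passing 150 µm:
(1+r)d = ru + o → r = (o−d)/(d−u)
r = (82.1 − 53.8)/(53.8 − 19.4) = 28.3/34.4 = 0.8227
CL = 100·r = 82.27 %

CL = 82.27 %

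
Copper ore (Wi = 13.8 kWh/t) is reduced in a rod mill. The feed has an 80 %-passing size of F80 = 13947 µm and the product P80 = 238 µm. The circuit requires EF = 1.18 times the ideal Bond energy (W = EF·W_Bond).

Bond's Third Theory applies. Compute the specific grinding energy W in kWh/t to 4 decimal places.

W = 9.1765 kWh/t

W = 10 Wi / √P80 − 10 Wi / √F80
1/√238 = 0.064820;  1/√13947 = 0.008468
W = 10·13.8·(0.064820 − 0.008468) = 7.7767 kWh/t
W_actual = 1.18 × 7.7767 = 9.1765 kWh/t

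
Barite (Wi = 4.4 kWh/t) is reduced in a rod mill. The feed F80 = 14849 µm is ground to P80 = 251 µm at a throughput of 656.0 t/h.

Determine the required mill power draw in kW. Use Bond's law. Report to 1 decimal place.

W_Bond = 10·Wi·(1/√P₈₀ − 1/√F₈₀)
W = 10·4.4·(1/√251 − 1/√14849) = 10·4.4·(0.054913) = 2.4162 kWh/t
P = W·T = 2.4162·656.0 = 1585.0 kW

P = 1585.0 kW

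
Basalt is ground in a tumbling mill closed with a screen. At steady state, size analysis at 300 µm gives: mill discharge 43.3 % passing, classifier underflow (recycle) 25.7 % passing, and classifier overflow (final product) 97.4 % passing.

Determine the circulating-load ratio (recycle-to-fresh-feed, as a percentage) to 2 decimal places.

CL = 307.39 %

Balance %-passing 300 µm (r = R/F):
r = (o − d)/(d − u)
r = (97.4 − 43.3)/(43.3 − 25.7) = 54.1/17.6 = 3.0739
CL = 100·r = 307.39 %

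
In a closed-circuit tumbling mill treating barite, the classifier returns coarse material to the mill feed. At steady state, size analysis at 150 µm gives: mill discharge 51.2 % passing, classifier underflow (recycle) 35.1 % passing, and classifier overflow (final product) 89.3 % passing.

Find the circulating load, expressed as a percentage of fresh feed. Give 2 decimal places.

CL = 236.65 %

Let r = R/F. Size balance at 150 µm:
r = (o − d)/(d − u)
r = (89.3 − 51.2)/(51.2 − 35.1) = 38.1/16.1 = 2.3665
CL = 100·r = 236.65 %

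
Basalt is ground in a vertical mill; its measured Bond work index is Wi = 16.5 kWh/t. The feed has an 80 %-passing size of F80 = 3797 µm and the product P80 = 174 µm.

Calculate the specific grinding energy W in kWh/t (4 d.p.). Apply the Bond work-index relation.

W = 10·Wi·(P80^(-½) − F80^(-½))
1/√174 = 0.075810;  1/√3797 = 0.016229
W = 10·16.5·(0.075810 − 0.016229) = 9.8309 kWh/t

W = 9.8309 kWh/t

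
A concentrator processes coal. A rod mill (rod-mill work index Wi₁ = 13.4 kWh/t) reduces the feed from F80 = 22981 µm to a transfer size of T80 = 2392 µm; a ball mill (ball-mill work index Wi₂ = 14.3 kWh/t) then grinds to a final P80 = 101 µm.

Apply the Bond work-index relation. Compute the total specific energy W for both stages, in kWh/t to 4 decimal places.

Bond:  W = 10 Wi (1/√P − 1/√F)
Stage 1 (22981→2392 µm, Wi₁=13.4): W₁ = 10·13.4·(0.020447 − 0.006597) = 1.8559 kWh/t
Stage 2 (2392→101 µm, Wi₂=14.3): W₂ = 10·14.3·(0.099504 − 0.020447) = 11.3052 kWh/t
W = W₁ + W₂ = 1.8559 + 11.3052 = 13.1611 kWh/t

W = 13.1611 kWh/t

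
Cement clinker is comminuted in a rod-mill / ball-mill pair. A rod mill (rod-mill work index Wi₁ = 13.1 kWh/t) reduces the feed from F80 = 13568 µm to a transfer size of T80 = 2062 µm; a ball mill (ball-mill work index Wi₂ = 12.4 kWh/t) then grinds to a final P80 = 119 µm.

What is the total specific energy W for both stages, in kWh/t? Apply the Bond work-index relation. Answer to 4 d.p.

W = 10.3966 kWh/t

Bond:  W = 10 Wi (1/√P − 1/√F)
Stage 1 (13568→2062 µm, Wi₁=13.1): W₁ = 10·13.1·(0.022022 − 0.008585) = 1.7602 kWh/t
Stage 2 (2062→119 µm, Wi₂=12.4): W₂ = 10·12.4·(0.091670 − 0.022022) = 8.6363 kWh/t
W = W₁ + W₂ = 1.7602 + 8.6363 = 10.3966 kWh/t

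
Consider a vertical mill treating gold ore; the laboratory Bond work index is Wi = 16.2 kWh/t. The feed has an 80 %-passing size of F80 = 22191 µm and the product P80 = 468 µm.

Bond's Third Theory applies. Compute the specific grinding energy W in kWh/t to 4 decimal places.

W = 10·Wi·[P80^(−½) − F80^(−½)]
1/√468 = 0.046225;  1/√22191 = 0.006713
W = 10·16.2·(0.046225 − 0.006713) = 6.4010 kWh/t

W = 6.4010 kWh/t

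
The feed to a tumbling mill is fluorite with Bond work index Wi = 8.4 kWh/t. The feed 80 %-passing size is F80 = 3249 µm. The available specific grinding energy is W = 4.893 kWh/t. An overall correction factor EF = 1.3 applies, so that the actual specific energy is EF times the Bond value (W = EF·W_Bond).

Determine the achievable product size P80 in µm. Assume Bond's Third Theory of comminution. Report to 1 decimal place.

W = 10 Wi / √P80 − 10 Wi / √F80
W_Bond = W / EF = 4.893 / 1.3 = 3.7638 kWh/t
⇒ 1/√P80 = W_Bond/(10·Wi) + 1/√F80
  = 3.7638/(10·8.4) + 1/√3249 = 0.044808 + 0.017544 = 0.062352
P80 = (1/0.062352)² = 16.0381² = 257.22 µm

P80 = 257.2 µm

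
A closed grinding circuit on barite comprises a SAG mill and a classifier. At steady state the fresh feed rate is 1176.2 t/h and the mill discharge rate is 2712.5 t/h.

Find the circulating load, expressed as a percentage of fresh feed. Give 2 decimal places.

Discharge = new feed + return, hence
R = M − F = 2712.5 − 1176.2 = 1536.3 t/h
CL = 100·R/F = 100·1536.3/1176.2 = 130.62 %

CL = 130.62 %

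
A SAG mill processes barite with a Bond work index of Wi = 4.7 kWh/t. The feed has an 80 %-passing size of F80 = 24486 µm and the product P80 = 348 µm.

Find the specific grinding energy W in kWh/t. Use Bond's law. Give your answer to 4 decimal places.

W = 10 Wi / √P80 − 10 Wi / √F80
1/√348 = 0.053606;  1/√24486 = 0.006391
W = 10·4.7·(0.053606 − 0.006391) = 2.2191 kWh/t

W = 2.2191 kWh/t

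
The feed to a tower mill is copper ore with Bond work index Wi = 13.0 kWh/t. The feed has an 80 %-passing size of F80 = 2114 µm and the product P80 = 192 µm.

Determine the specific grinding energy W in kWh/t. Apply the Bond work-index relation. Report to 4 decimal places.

W = 10 Wi / √P80 − 10 Wi / √F80
1/√192 = 0.072169;  1/√2114 = 0.021749
W = 10·13.0·(0.072169 − 0.021749) = 6.5545 kWh/t

W = 6.5545 kWh/t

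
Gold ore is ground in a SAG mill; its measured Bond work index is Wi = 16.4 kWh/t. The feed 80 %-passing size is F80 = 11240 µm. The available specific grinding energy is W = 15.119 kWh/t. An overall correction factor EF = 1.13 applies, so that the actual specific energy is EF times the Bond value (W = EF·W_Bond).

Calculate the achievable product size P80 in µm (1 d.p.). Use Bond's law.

W = 10 Wi / √P80 − 10 Wi / √F80
W_Bond = W / EF = 15.119 / 1.13 = 13.3796 kWh/t
⇒ 1/√P80 = W_Bond/(10·Wi) + 1/√F80
  = 13.3796/(10·16.4) + 1/√11240 = 0.081583 + 0.009432 = 0.091015
P80 = (1/0.091015)² = 10.9871² = 120.72 µm

P80 = 120.7 µm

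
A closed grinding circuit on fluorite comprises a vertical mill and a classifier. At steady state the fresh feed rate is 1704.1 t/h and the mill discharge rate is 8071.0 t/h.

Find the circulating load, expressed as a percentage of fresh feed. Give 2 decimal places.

CL = 373.62 %

Steady state: M = F + R.
R = M − F = 8071.0 − 1704.1 = 6366.9 t/h
CL = 100·R/F = 100·6366.9/1704.1 = 373.62 %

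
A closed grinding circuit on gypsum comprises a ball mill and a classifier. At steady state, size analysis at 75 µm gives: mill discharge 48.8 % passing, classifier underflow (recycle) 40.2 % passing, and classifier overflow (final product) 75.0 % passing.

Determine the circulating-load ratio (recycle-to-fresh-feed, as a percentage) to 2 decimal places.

CL = 304.65 %

Let r = R/F. Size balance at 75 µm:
d + r·d = r·u + o → r(d−u) = o−d
r = (75.0 − 48.8)/(48.8 − 40.2) = 26.2/8.6 = 3.0465
CL = 100·r = 304.65 %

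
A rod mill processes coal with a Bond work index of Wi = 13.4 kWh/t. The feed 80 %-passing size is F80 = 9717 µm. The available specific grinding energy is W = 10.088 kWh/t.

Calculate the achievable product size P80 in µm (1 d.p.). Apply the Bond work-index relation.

W = 10·Wi·(P80^(-½) − F80^(-½))
P80^(−½) = W/(10 Wi) + F80^(−½)
  = 10.0880/(10·13.4) + 1/√9717 = 0.075284 + 0.010145 = 0.085428
P80 = (1/0.085428)² = 11.7057² = 137.02 µm

P80 = 137.0 µm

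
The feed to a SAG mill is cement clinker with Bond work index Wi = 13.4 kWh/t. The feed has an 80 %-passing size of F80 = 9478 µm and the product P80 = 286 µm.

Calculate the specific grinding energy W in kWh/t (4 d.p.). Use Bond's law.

W = 6.5472 kWh/t

W = 10 Wi (P80^-0.5 − F80^-0.5)
1/√286 = 0.059131;  1/√9478 = 0.010272
W = 10·13.4·(0.059131 − 0.010272) = 6.5472 kWh/t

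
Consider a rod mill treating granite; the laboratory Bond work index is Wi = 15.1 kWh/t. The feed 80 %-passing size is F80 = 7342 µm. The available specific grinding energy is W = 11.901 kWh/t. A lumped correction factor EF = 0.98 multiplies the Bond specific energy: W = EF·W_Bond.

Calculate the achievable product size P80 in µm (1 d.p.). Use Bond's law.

P80 = 117.9 µm

W = 10 Wi (P80^-0.5 − F80^-0.5)
W_Bond = W / EF = 11.901 / 0.98 = 12.1439 kWh/t
P80^-0.5 = F80^-0.5 + W_Bond/(10 Wi)
  = 12.1439/(10·15.1) + 1/√7342 = 0.080423 + 0.011671 = 0.092094
P80 = (1/0.092094)² = 10.8585² = 117.91 µm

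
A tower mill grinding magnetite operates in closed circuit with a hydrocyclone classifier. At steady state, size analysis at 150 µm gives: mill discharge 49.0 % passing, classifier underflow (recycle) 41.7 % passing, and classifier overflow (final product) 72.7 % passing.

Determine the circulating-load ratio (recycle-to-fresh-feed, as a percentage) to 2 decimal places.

Two-product formula at 150 µm:
(1+r)·d = r·u + o ⇒ r = (o−d)/(d−u)
r = (72.7 − 49.0)/(49.0 − 41.7) = 23.7/7.3 = 3.2466
CL = 100·r = 324.66 %

CL = 324.66 %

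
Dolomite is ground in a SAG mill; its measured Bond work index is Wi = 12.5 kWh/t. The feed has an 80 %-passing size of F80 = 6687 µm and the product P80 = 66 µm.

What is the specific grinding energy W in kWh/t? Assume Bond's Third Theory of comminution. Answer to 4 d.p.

W = 10 Wi / √P80 − 10 Wi / √F80
1/√66 = 0.123091;  1/√6687 = 0.012229
W = 10·12.5·(0.123091 − 0.012229) = 13.8578 kWh/t

W = 13.8578 kWh/t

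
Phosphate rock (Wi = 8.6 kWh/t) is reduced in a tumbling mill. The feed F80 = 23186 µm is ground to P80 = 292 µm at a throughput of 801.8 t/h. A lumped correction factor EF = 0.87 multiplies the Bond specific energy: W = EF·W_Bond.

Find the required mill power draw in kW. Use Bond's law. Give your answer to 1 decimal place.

P = 3116.7 kW

W = 10 Wi (P80^-0.5 − F80^-0.5)
W = 10·8.6·(1/√292 − 1/√23186) = 10·8.6·(0.051953) = 4.4680 kWh/t
With EF = 0.87: W = 4.4680·0.87 = 3.8871 kWh/t
Power = W × throughput = 3.8871 kWh/t × 801.8 t/h = 3116.7 kW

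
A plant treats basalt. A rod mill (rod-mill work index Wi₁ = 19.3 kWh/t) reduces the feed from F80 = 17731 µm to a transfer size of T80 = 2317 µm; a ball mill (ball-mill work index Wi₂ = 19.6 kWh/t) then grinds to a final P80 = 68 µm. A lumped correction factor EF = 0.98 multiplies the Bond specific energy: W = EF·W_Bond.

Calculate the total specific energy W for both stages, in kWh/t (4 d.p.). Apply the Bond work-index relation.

W = 10·Wi·[P80^(−½) − F80^(−½)]
Stage 1 (17731→2317 µm, Wi₁=19.3): W₁ = 10·19.3·(0.020775 − 0.007510) = 2.5601 kWh/t
Stage 2 (2317→68 µm, Wi₂=19.6): W₂ = 10·19.6·(0.121268 − 0.020775) = 19.6966 kWh/t
W = W₁ + W₂ = 2.5601 + 19.6966 = 22.2568 kWh/t
With EF = 0.98: W = 22.2568·0.98 = 21.8116 kWh/t

W = 21.8116 kWh/t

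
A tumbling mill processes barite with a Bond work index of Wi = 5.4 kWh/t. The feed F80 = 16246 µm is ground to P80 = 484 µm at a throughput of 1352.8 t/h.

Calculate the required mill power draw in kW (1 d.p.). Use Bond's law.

P = 2747.4 kW

W = 10 Wi (1/√P80 − 1/√F80)  [Bond]
W = 10·5.4·(1/√484 − 1/√16246) = 10·5.4·(0.037609) = 2.0309 kWh/t
P = W·T = 2.0309·1352.8 = 2747.4 kW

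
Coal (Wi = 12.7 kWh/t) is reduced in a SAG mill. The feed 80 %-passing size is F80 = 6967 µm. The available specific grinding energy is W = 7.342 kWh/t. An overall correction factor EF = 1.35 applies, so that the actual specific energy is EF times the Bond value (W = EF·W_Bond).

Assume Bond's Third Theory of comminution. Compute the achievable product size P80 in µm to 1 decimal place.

Bond:  W = 10 Wi (1/√P − 1/√F)
W_Bond = W / EF = 7.342 / 1.35 = 5.4385 kWh/t
⇒ 1/√P80 = W_Bond/(10 Wi) + 1/√F80
  = 5.4385/(10·12.7) + 1/√6967 = 0.042823 + 0.011981 = 0.054804
P80 = (1/0.054804)² = 18.2470² = 332.95 µm

P80 = 333.0 µm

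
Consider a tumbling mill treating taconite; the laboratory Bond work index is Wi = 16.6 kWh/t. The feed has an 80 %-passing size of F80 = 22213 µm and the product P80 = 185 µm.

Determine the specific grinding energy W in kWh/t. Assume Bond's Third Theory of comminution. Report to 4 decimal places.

W = 10 Wi (P80^-0.5 − F80^-0.5)
1/√185 = 0.073521;  1/√22213 = 0.006710
W = 10·16.6·(0.073521 − 0.006710) = 11.0908 kWh/t

W = 11.0908 kWh/t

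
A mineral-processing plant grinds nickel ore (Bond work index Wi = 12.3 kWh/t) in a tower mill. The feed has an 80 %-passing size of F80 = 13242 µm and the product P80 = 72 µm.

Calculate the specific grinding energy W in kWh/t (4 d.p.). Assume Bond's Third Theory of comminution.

W = 13.4268 kWh/t

W = 10·Wi·(P80^(-½) − F80^(-½))
1/√72 = 0.117851;  1/√13242 = 0.008690
W = 10·12.3·(0.117851 − 0.008690) = 13.4268 kWh/t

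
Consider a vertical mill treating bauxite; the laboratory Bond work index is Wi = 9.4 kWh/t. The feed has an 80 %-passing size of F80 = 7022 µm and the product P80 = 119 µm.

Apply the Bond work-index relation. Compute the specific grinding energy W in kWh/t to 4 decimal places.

W = 10 Wi / √P80 − 10 Wi / √F80
1/√119 = 0.091670;  1/√7022 = 0.011934
W = 10·9.4·(0.091670 − 0.011934) = 7.4952 kWh/t

W = 7.4952 kWh/t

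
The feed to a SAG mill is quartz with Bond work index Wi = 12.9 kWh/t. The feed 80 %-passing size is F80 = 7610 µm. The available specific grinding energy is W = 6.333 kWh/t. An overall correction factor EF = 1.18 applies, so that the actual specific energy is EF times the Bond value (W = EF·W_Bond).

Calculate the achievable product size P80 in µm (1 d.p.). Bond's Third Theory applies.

P80 = 355.1 µm

W = 10·Wi·(P80^(-½) − F80^(-½))
W_Bond = W / EF = 6.333 / 1.18 = 5.3669 kWh/t
1/√P80 = 1/√F80 + W_Bond/(10·Wi)
  = 5.3669/(10·12.9) + 1/√7610 = 0.041604 + 0.011463 = 0.053068
P80 = (1/0.053068)² = 18.8439² = 355.09 µm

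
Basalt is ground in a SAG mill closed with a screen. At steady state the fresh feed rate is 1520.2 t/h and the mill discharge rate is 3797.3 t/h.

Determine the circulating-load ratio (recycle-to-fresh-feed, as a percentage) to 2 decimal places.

Steady state: M = F + R.
R = M − F = 3797.3 − 1520.2 = 2277.1 t/h
CL = 100·R/F = 100·2277.1/1520.2 = 149.79 %

CL = 149.79 %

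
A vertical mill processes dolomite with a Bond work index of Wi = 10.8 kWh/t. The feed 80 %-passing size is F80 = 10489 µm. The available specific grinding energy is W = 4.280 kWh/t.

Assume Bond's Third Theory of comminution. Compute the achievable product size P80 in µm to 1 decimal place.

P80 = 409.9 µm

W = 10 Wi (1/√P80 − 1/√F80)  [Bond]
P80^(−½) = W/(10 Wi) + F80^(−½)
  = 4.2800/(10·10.8) + 1/√10489 = 0.039630 + 0.009764 = 0.049394
P80 = (1/0.049394)² = 20.2455² = 409.88 µm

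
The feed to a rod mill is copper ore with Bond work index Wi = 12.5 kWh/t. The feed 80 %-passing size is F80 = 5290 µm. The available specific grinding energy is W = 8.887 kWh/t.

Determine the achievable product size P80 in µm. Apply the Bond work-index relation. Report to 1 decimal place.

W = 10·Wi·[P80^(−½) − F80^(−½)]
1/√P80 = 1/√F80 + W/(10·Wi)
  = 8.8870/(10·12.5) + 1/√5290 = 0.071096 + 0.013749 = 0.084845
P80 = (1/0.084845)² = 11.7862² = 138.91 µm

P80 = 138.9 µm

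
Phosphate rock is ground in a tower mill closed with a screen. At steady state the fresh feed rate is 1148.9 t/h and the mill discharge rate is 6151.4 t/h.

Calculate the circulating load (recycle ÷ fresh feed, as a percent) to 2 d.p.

Discharge = new feed + return, hence
R = M − F = 6151.4 − 1148.9 = 5002.5 t/h
CL = 100·R/F = 100·5002.5/1148.9 = 435.42 %

CL = 435.42 %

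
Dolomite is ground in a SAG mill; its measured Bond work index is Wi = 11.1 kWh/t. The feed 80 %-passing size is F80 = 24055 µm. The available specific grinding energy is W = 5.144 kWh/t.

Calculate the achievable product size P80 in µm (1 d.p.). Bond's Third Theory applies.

W = 10·Wi·[P80^(−½) − F80^(−½)]
⇒ 1/√P80 = W/(10 Wi) + 1/√F80
  = 5.1440/(10·11.1) + 1/√24055 = 0.046342 + 0.006448 = 0.052790
P80 = (1/0.052790)² = 18.9430² = 358.84 µm

P80 = 358.8 µm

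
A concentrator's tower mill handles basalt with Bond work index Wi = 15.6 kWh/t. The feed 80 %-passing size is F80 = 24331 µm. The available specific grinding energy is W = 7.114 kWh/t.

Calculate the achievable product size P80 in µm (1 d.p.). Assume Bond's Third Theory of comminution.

W = 10 Wi (P80^-0.5 − F80^-0.5)
1/√P80 = 1/√F80 + W/(10·Wi)
  = 7.1140/(10·15.6) + 1/√24331 = 0.045603 + 0.006411 = 0.052013
P80 = (1/0.052013)² = 19.2258² = 369.63 µm

P80 = 369.6 µm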